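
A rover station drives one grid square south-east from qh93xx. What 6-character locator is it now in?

Longitude subsquare x = 23; +1 → 24, wraps to 0 = a, carry into square.
Longitude square 9; +1 → 10, wraps to 0, carry into field.
Longitude field Q = 16; +1 → 17 = R.
Latitude subsquare x = 23; −1 → 22 = w.

RH03aw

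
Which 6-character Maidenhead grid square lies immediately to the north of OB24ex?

OB25ea

Latitude subsquare x = 23; +1 → 24, wraps to 0 = a, carry into square.
Latitude square 4; +1 → 5.
The longitude characters are unchanged.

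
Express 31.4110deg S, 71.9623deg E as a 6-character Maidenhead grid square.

Add 180° to longitude and 90° to latitude: 251.9623, 58.5890.
Field: lon ⌊251.9623/20⌋ = 12 → M; lat ⌊58.5890/10⌋ = 5 → F.
Square: lon ⌊11.9623/2⌋ = 5; lat ⌊8.5890/1⌋ = 8.
Subsquare: lon ⌊1.9623/0.0833333⌋ = 23 → x; lat ⌊0.5890/0.0416667⌋ = 14 → o.

MF58xo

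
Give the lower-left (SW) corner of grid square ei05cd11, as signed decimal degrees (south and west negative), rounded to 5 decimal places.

Field E=4, I=8: +4·20° lon, +8·10° lat → SW at lon -100°, lat -10°.
Square 0, 5: +0·2° lon, +5·1° lat → SW at lon -100°, lat -5°.
Subsquare c=2, d=3: +2·0.0833333° lon, +3·0.0416667° lat → SW at lon -99.8333°, lat -4.875°.
Extended square 1, 1: +1·0.00833333° lon, +1·0.00416667° lat → SW at lon -99.825°, lat -4.87083°.
latitude -4.87083, longitude -99.82500.

-4.87083, -99.82500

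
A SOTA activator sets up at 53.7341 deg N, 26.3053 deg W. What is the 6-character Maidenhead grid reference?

HO63ur

Shift to the Maidenhead origin (180°W, 90°S): lon 153.6947, lat 143.7341.
Field: 153.6947/20 → 7 → H, 143.7341/10 → 14 → O; chars HO.
Square: 13.6947/2 → 6, 3.7341/1 → 3; chars 63.
Subsquare: 1.6947/0.0833333 → 20 → u, 0.7341/0.0416667 → 17 → r; chars ur.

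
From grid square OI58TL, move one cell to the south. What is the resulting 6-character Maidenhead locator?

Latitude subsquare l = 11; −1 → 10 = k.
The longitude characters are unchanged.

OI58tk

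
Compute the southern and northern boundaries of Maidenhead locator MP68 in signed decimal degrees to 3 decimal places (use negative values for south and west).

Field M=12, P=15: +12·20° lon, +15·10° lat → SW at lon 60°, lat 60°.
Square 6, 8: +6·2° lon, +8·1° lat → SW at lon 72°, lat 68°.
Cell spans 2° lon × 1° lat.
south 68.000, north 69.000.

68.000, 69.000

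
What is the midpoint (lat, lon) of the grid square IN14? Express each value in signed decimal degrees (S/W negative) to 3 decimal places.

Field I=8, N=13: +8·20° lon, +13·10° lat → SW at lon -20°, lat 40°.
Square 1, 4: +1·2° lon, +4·1° lat → SW at lon -18°, lat 44°.
Cell spans 2° lon × 1° lat. Centre is SW corner plus half of each.
latitude 44.500, longitude -17.000.

44.500, -17.000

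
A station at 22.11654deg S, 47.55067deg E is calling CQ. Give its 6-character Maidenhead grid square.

LG37sv

Shift to the Maidenhead origin (180°W, 90°S): lon 227.5507, lat 67.8835.
Field: 227.5507/20 → 11 → L, 67.8835/10 → 6 → G; chars LG.
Square: 7.5507/2 → 3, 7.8835/1 → 7; chars 37.
Subsquare: 1.5507/0.0833333 → 18 → s, 0.8835/0.0416667 → 21 → v; chars sv.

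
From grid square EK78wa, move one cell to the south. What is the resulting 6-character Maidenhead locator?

EK77wx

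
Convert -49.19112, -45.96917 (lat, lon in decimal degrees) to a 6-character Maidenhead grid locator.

Add 180° to longitude and 90° to latitude: 134.0308, 40.8089.
Field: lon ⌊134.0308/20⌋ = 6 → G; lat ⌊40.8089/10⌋ = 4 → E.
Square: lon ⌊14.0308/2⌋ = 7; lat ⌊0.8089/1⌋ = 0.
Subsquare: lon ⌊0.0308/0.0833333⌋ = 0 → a; lat ⌊0.8089/0.0416667⌋ = 19 → t.

GE70at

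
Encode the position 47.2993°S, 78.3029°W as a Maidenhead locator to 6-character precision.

FE02uq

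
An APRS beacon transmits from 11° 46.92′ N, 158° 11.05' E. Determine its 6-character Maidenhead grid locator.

QK91cs

Offset from 180°W / 90°S: lon 338.1842°, lat 101.7820°.
Field: 338.1842/20 → 16 → Q, 101.7820/10 → 10 → K; chars QK.
Square: 18.1842/2 → 9, 1.7820/1 → 1; chars 91.
Subsquare: 0.1842/0.0833333 → 2 → c, 0.7820/0.0416667 → 18 → s; chars cs.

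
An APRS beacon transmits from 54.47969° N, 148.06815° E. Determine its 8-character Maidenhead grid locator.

QO44al85

Add 180° to longitude and 90° to latitude: 328.06815, 144.47969.
Field (20°×10°, letters A–R): lon ⌊328.06815/20⌋ = 16 → Q; lat ⌊144.47969/10⌋ = 14 → O.
Square (2°×1°, digits 0–9): lon ⌊8.06815/2⌋ = 4; lat ⌊4.47969/1⌋ = 4.
Subsquare (5′×2.5′, letters a–x): lon ⌊0.06815/0.0833333⌋ = 0 → a; lat ⌊0.47969/0.0416667⌋ = 11 → l.
Extended square (30″×15″, digits 0–9): lon ⌊0.06815/0.00833333⌋ = 8; lat ⌊0.02136/0.00416667⌋ = 5.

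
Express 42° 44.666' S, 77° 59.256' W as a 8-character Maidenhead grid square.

Shift to the Maidenhead origin (180°W, 90°S): lon 102.01240, lat 47.25557.
Field: lon ⌊102.01240/20⌋ = 5 → F; lat ⌊47.25557/10⌋ = 4 → E.
Square: lon ⌊2.01240/2⌋ = 1; lat ⌊7.25557/1⌋ = 7.
Subsquare: lon ⌊0.01240/0.0833333⌋ = 0 → a; lat ⌊0.25557/0.0416667⌋ = 6 → g.
Extended square: lon ⌊0.01240/0.00833333⌋ = 1; lat ⌊0.00557/0.00416667⌋ = 1.

FE17ag11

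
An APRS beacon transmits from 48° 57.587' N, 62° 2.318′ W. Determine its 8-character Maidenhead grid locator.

FN88xx50

Add 180° to longitude and 90° to latitude: 117.96137, 138.95978.
Field: lon ⌊117.96137/20⌋ = 5 → F; lat ⌊138.95978/10⌋ = 13 → N.
Square: lon ⌊17.96137/2⌋ = 8; lat ⌊8.95978/1⌋ = 8.
Subsquare: lon ⌊1.96137/0.0833333⌋ = 23 → x; lat ⌊0.95978/0.0416667⌋ = 23 → x.
Extended square: lon ⌊0.04470/0.00833333⌋ = 5; lat ⌊0.00145/0.00416667⌋ = 0.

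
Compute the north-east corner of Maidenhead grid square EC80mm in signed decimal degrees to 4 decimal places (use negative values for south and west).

Field E=4, C=2: +4·20° lon, +2·10° lat → SW at lon -100°, lat -70°.
Square 8, 0: +8·2° lon, +0·1° lat → SW at lon -84°, lat -70°.
Subsquare m=12, m=12: +12·0.0833333° lon, +12·0.0416667° lat → SW at lon -83°, lat -69.5°.
Cell spans 0.0833333° lon × 0.0416667° lat. NE corner is SW corner plus one full cell.
latitude -69.4583, longitude -82.9167.

-69.4583, -82.9167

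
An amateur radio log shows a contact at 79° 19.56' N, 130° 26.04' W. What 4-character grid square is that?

CQ49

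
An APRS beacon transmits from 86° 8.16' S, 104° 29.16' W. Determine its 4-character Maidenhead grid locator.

DA73

Add 180° to longitude and 90° to latitude: 75.51, 3.86.
Field: 75.51/20 → 3 → D, 3.86/10 → 0 → A; chars DA.
Square: 15.51/2 → 7, 3.86/1 → 3; chars 73.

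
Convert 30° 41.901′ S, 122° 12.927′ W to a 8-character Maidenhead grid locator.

Shift to the Maidenhead origin (180°W, 90°S): lon 57.78455, lat 59.30165.
Field: 57.78455/20 → 2 → C, 59.30165/10 → 5 → F; chars CF.
Square: 17.78455/2 → 8, 9.30165/1 → 9; chars 89.
Subsquare: 1.78455/0.0833333 → 21 → v, 0.30165/0.0416667 → 7 → h; chars vh.
Extended square: 0.03455/0.00833333 → 4, 0.00998/0.00416667 → 2; chars 42.

CF89vh42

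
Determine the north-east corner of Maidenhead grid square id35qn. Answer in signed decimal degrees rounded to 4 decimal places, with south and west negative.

Field I=8, D=3: +8·20° lon, +3·10° lat → SW at lon -20°, lat -60°.
Square 3, 5: +3·2° lon, +5·1° lat → SW at lon -14°, lat -55°.
Subsquare q=16, n=13: +16·0.0833333° lon, +13·0.0416667° lat → SW at lon -12.6667°, lat -54.4583°.
Cell spans 0.0833333° lon × 0.0416667° lat. NE corner is SW corner plus one full cell.
latitude -54.4167, longitude -12.5833.

-54.4167, -12.5833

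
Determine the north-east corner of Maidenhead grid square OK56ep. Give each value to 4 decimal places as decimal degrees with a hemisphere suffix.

Field O=14, K=10: +14·20° lon, +10·10° lat → SW at lon 100°, lat 10°.
Square 5, 6: +5·2° lon, +6·1° lat → SW at lon 110°, lat 16°.
Subsquare e=4, p=15: +4·0.0833333° lon, +15·0.0416667° lat → SW at lon 110.333°, lat 16.625°.
Cell spans 0.0833333° lon × 0.0416667° lat. NE corner is SW corner plus one full cell.
latitude 16.6667° N, longitude 110.4167° E.

16.6667° N, 110.4167° E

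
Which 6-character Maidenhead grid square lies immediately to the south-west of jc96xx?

Longitude subsquare x = 23; −1 → 22 = w.
Latitude subsquare x = 23; −1 → 22 = w.

JC96ww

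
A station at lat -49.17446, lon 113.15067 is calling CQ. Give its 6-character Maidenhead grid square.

Offset from 180°W / 90°S: lon 293.1507°, lat 40.8255°.
Field: lon ⌊293.1507/20⌋ = 14 → O; lat ⌊40.8255/10⌋ = 4 → E.
Square: lon ⌊13.1507/2⌋ = 6; lat ⌊0.8255/1⌋ = 0.
Subsquare: lon ⌊1.1507/0.0833333⌋ = 13 → n; lat ⌊0.8255/0.0416667⌋ = 19 → t.

OE60nt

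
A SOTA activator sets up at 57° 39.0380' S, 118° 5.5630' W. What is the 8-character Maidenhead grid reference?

DD02wi83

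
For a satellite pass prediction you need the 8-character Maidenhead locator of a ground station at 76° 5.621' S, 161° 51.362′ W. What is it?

AB93bv77

Add 180° to longitude and 90° to latitude: 18.14397, 13.90632.
Field: 18.14397/20 → 0 → A, 13.90632/10 → 1 → B; chars AB.
Square: 18.14397/2 → 9, 3.90632/1 → 3; chars 93.
Subsquare: 0.14397/0.0833333 → 1 → b, 0.90632/0.0416667 → 21 → v; chars bv.
Extended square: 0.06063/0.00833333 → 7, 0.03132/0.00416667 → 7; chars 77.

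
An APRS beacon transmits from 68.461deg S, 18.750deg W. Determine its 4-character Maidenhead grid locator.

IC01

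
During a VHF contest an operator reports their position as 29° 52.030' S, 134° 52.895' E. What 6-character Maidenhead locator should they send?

PG70kd

Add 180° to longitude and 90° to latitude: 314.8816, 60.1328.
Field (20°×10°, letters A–R): 314.8816/20 → 15 → P, 60.1328/10 → 6 → G; chars PG.
Square (2°×1°, digits 0–9): 14.8816/2 → 7, 0.1328/1 → 0; chars 70.
Subsquare (5′×2.5′, letters a–x): 0.8816/0.0833333 → 10 → k, 0.1328/0.0416667 → 3 → d; chars kd.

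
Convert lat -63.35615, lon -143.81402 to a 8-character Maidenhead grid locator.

Offset from 180°W / 90°S: lon 36.18598°, lat 26.64385°.
Field: lon ⌊36.18598/20⌋ = 1 → B; lat ⌊26.64385/10⌋ = 2 → C.
Square: lon ⌊16.18598/2⌋ = 8; lat ⌊6.64385/1⌋ = 6.
Subsquare: lon ⌊0.18598/0.0833333⌋ = 2 → c; lat ⌊0.64385/0.0416667⌋ = 15 → p.
Extended square: lon ⌊0.01931/0.00833333⌋ = 2; lat ⌊0.01885/0.00416667⌋ = 4.

BC86cp24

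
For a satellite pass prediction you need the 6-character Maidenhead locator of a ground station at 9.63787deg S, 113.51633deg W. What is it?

Add 180° to longitude and 90° to latitude: 66.4837, 80.3621.
Field: 66.4837/20 → 3 → D, 80.3621/10 → 8 → I; chars DI.
Square: 6.4837/2 → 3, 0.3621/1 → 0; chars 30.
Subsquare: 0.4837/0.0833333 → 5 → f, 0.3621/0.0416667 → 8 → i; chars fi.

DI30fi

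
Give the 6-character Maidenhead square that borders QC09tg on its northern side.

Latitude subsquare g = 6; +1 → 7 = h.
The longitude characters are unchanged.

QC09th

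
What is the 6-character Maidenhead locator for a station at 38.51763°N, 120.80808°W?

CM98om

Add 180° to longitude and 90° to latitude: 59.1919, 128.5176.
Field (20°×10°, letters A–R): 59.1919/20 → 2 → C, 128.5176/10 → 12 → M; chars CM.
Square (2°×1°, digits 0–9): 19.1919/2 → 9, 8.5176/1 → 8; chars 98.
Subsquare (5′×2.5′, letters a–x): 1.1919/0.0833333 → 14 → o, 0.5176/0.0416667 → 12 → m; chars om.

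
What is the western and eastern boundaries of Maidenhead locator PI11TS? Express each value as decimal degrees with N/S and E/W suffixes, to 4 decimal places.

123.5833° E, 123.6667° E

Field P=15, I=8: +15·20° lon, +8·10° lat → SW at lon 120°, lat -10°.
Square 1, 1: +1·2° lon, +1·1° lat → SW at lon 122°, lat -9°.
Subsquare t=19, s=18: +19·0.0833333° lon, +18·0.0416667° lat → SW at lon 123.583°, lat -8.25°.
Cell spans 0.0833333° lon × 0.0416667° lat.
west 123.5833° E, east 123.6667° E.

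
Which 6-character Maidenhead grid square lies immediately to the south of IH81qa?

IH80qx

Latitude subsquare a = 0; −1 → -1, wraps to 23 = x, carry into square.
Latitude square 1; −1 → 0.
The longitude characters are unchanged.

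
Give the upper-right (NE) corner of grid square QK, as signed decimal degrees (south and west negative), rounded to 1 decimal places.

Field Q=16, K=10: +16·20° lon, +10·10° lat → SW at lon 140°, lat 10°.
Cell spans 20° lon × 10° lat. NE corner is SW corner plus one full cell.
latitude 20.0, longitude 160.0.

20.0, 160.0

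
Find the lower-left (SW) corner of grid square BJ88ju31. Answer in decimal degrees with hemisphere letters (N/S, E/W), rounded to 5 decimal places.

8.83750° N, 143.22500° W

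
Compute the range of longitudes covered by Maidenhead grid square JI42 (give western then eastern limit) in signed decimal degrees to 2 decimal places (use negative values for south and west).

8.00, 10.00

Field J=9, I=8: +9·20° lon, +8·10° lat → SW at lon 0°, lat -10°.
Square 4, 2: +4·2° lon, +2·1° lat → SW at lon 8°, lat -8°.
Cell spans 2° lon × 1° lat.
west 8.00, east 10.00.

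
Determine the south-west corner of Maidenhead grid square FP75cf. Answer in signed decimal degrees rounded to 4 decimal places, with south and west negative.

Field F=5, P=15: +5·20° lon, +15·10° lat → SW at lon -80°, lat 60°.
Square 7, 5: +7·2° lon, +5·1° lat → SW at lon -66°, lat 65°.
Subsquare c=2, f=5: +2·0.0833333° lon, +5·0.0416667° lat → SW at lon -65.8333°, lat 65.2083°.
latitude 65.2083, longitude -65.8333.

65.2083, -65.8333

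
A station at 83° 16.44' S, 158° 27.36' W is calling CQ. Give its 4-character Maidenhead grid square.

BA06

Add 180° to longitude and 90° to latitude: 21.54, 6.73.
Field: 21.54/20 → 1 → B, 6.73/10 → 0 → A; chars BA.
Square: 1.54/2 → 0, 6.73/1 → 6; chars 06.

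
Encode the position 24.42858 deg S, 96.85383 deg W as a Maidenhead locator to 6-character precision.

Shift to the Maidenhead origin (180°W, 90°S): lon 83.1462, lat 65.5714.
Field (20°×10°, letters A–R): lon ⌊83.1462/20⌋ = 4 → E; lat ⌊65.5714/10⌋ = 6 → G.
Square (2°×1°, digits 0–9): lon ⌊3.1462/2⌋ = 1; lat ⌊5.5714/1⌋ = 5.
Subsquare (5′×2.5′, letters a–x): lon ⌊1.1462/0.0833333⌋ = 13 → n; lat ⌊0.5714/0.0416667⌋ = 13 → n.

EG15nn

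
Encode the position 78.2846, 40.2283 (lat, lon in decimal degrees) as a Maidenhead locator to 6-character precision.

Add 180° to longitude and 90° to latitude: 220.2283, 168.2846.
Field: lon ⌊220.2283/20⌋ = 11 → L; lat ⌊168.2846/10⌋ = 16 → Q.
Square: lon ⌊0.2283/2⌋ = 0; lat ⌊8.2846/1⌋ = 8.
Subsquare: lon ⌊0.2283/0.0833333⌋ = 2 → c; lat ⌊0.2846/0.0416667⌋ = 6 → g.

LQ08cg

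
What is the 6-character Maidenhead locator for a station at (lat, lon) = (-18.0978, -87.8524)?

Shift to the Maidenhead origin (180°W, 90°S): lon 92.1476, lat 71.9022.
Field (20°×10°, letters A–R): lon ⌊92.1476/20⌋ = 4 → E; lat ⌊71.9022/10⌋ = 7 → H.
Square (2°×1°, digits 0–9): lon ⌊12.1476/2⌋ = 6; lat ⌊1.9022/1⌋ = 1.
Subsquare (5′×2.5′, letters a–x): lon ⌊0.1476/0.0833333⌋ = 1 → b; lat ⌊0.9022/0.0416667⌋ = 21 → v.

EH61bv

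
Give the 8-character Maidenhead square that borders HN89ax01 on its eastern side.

Longitude extended square 0; +1 → 1.
The latitude characters are unchanged.

HN89ax11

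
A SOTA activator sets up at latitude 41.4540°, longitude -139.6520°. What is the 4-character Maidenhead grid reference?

CN01

Shift to the Maidenhead origin (180°W, 90°S): lon 40.35, lat 131.45.
Field (20°×10°, letters A–R): 40.35/20 → 2 → C, 131.45/10 → 13 → N; chars CN.
Square (2°×1°, digits 0–9): 0.35/2 → 0, 1.45/1 → 1; chars 01.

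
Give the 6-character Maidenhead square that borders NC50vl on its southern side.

NC50vk

Latitude subsquare l = 11; −1 → 10 = k.
The longitude characters are unchanged.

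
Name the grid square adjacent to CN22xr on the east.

CN32ar

Longitude subsquare x = 23; +1 → 24, wraps to 0 = a, carry into square.
Longitude square 2; +1 → 3.
The latitude characters are unchanged.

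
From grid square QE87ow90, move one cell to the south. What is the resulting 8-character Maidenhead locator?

QE87ov99

Latitude extended square 0; −1 → -1, wraps to 9, carry into subsquare.
Latitude subsquare w = 22; −1 → 21 = v.
The longitude characters are unchanged.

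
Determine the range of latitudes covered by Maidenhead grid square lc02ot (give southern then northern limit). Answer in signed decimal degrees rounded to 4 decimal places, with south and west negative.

-67.2083, -67.1667

Field L=11, C=2: +11·20° lon, +2·10° lat → SW at lon 40°, lat -70°.
Square 0, 2: +0·2° lon, +2·1° lat → SW at lon 40°, lat -68°.
Subsquare o=14, t=19: +14·0.0833333° lon, +19·0.0416667° lat → SW at lon 41.1667°, lat -67.2083°.
Cell spans 0.0833333° lon × 0.0416667° lat.
south -67.2083, north -67.1667.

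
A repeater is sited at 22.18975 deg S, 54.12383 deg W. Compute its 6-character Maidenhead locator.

Add 180° to longitude and 90° to latitude: 125.8762, 67.8102.
Field: 125.8762/20 → 6 → G, 67.8102/10 → 6 → G; chars GG.
Square: 5.8762/2 → 2, 7.8102/1 → 7; chars 27.
Subsquare: 1.8762/0.0833333 → 22 → w, 0.8102/0.0416667 → 19 → t; chars wt.

GG27wt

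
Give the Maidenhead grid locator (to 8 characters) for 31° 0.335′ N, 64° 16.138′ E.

Offset from 180°W / 90°S: lon 244.26897°, lat 121.00558°.
Field (20°×10°, letters A–R): lon ⌊244.26897/20⌋ = 12 → M; lat ⌊121.00558/10⌋ = 12 → M.
Square (2°×1°, digits 0–9): lon ⌊4.26897/2⌋ = 2; lat ⌊1.00558/1⌋ = 1.
Subsquare (5′×2.5′, letters a–x): lon ⌊0.26897/0.0833333⌋ = 3 → d; lat ⌊0.00558/0.0416667⌋ = 0 → a.
Extended square (30″×15″, digits 0–9): lon ⌊0.01897/0.00833333⌋ = 2; lat ⌊0.00558/0.00416667⌋ = 1.

MM21da21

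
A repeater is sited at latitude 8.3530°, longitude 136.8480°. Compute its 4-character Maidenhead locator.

PJ88

Add 180° to longitude and 90° to latitude: 316.85, 98.35.
Field: lon ⌊316.85/20⌋ = 15 → P; lat ⌊98.35/10⌋ = 9 → J.
Square: lon ⌊16.85/2⌋ = 8; lat ⌊8.35/1⌋ = 8.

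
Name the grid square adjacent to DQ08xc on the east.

Longitude subsquare x = 23; +1 → 24, wraps to 0 = a, carry into square.
Longitude square 0; +1 → 1.
The latitude characters are unchanged.

DQ18ac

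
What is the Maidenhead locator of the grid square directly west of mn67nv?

MN67mv

Longitude subsquare n = 13; −1 → 12 = m.
The latitude characters are unchanged.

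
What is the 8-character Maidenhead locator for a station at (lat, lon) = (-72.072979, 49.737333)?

LB47uw82

Add 180° to longitude and 90° to latitude: 229.73733, 17.92702.
Field: 229.73733/20 → 11 → L, 17.92702/10 → 1 → B; chars LB.
Square: 9.73733/2 → 4, 7.92702/1 → 7; chars 47.
Subsquare: 1.73733/0.0833333 → 20 → u, 0.92702/0.0416667 → 22 → w; chars uw.
Extended square: 0.07067/0.00833333 → 8, 0.01035/0.00416667 → 2; chars 82.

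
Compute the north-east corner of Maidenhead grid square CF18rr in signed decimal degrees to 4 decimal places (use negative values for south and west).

Field C=2, F=5: +2·20° lon, +5·10° lat → SW at lon -140°, lat -40°.
Square 1, 8: +1·2° lon, +8·1° lat → SW at lon -138°, lat -32°.
Subsquare r=17, r=17: +17·0.0833333° lon, +17·0.0416667° lat → SW at lon -136.583°, lat -31.2917°.
Cell spans 0.0833333° lon × 0.0416667° lat. NE corner is SW corner plus one full cell.
latitude -31.2500, longitude -136.5000.

-31.2500, -136.5000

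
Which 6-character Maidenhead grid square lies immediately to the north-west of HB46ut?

Longitude subsquare u = 20; −1 → 19 = t.
Latitude subsquare t = 19; +1 → 20 = u.

HB46tu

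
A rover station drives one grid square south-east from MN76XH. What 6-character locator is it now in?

Longitude subsquare x = 23; +1 → 24, wraps to 0 = a, carry into square.
Longitude square 7; +1 → 8.
Latitude subsquare h = 7; −1 → 6 = g.

MN86ag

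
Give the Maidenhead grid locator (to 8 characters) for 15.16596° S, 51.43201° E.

Shift to the Maidenhead origin (180°W, 90°S): lon 231.43201, lat 74.83404.
Field: 231.43201/20 → 11 → L, 74.83404/10 → 7 → H; chars LH.
Square: 11.43201/2 → 5, 4.83404/1 → 4; chars 54.
Subsquare: 1.43201/0.0833333 → 17 → r, 0.83404/0.0416667 → 20 → u; chars ru.
Extended square: 0.01534/0.00833333 → 1, 0.00071/0.00416667 → 0; chars 10.

LH54ru10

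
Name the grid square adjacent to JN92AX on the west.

JN82xx

Longitude subsquare a = 0; −1 → -1, wraps to 23 = x, carry into square.
Longitude square 9; −1 → 8.
The latitude characters are unchanged.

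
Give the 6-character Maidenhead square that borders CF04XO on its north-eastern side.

CF14ap

Longitude subsquare x = 23; +1 → 24, wraps to 0 = a, carry into square.
Longitude square 0; +1 → 1.
Latitude subsquare o = 14; +1 → 15 = p.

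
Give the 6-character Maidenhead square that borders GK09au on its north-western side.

FK99xv

Longitude subsquare a = 0; −1 → -1, wraps to 23 = x, carry into square.
Longitude square 0; −1 → -1, wraps to 9, carry into field.
Longitude field G = 6; −1 → 5 = F.
Latitude subsquare u = 20; +1 → 21 = v.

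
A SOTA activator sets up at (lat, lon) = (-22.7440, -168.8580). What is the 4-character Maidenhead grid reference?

Shift to the Maidenhead origin (180°W, 90°S): lon 11.14, lat 67.26.
Field (20°×10°, letters A–R): 11.14/20 → 0 → A, 67.26/10 → 6 → G; chars AG.
Square (2°×1°, digits 0–9): 11.14/2 → 5, 7.26/1 → 7; chars 57.

AG57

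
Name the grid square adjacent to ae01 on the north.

AE02

Latitude square 1; +1 → 2.
The longitude characters are unchanged.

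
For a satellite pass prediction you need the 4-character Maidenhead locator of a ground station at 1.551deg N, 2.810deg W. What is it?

IJ81

Shift to the Maidenhead origin (180°W, 90°S): lon 177.19, lat 91.55.
Field (20°×10°, letters A–R): lon ⌊177.19/20⌋ = 8 → I; lat ⌊91.55/10⌋ = 9 → J.
Square (2°×1°, digits 0–9): lon ⌊17.19/2⌋ = 8; lat ⌊1.55/1⌋ = 1.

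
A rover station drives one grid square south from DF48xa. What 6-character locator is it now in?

DF47xx

Latitude subsquare a = 0; −1 → -1, wraps to 23 = x, carry into square.
Latitude square 8; −1 → 7.
The longitude characters are unchanged.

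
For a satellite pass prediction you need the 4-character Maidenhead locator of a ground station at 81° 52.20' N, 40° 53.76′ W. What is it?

GR91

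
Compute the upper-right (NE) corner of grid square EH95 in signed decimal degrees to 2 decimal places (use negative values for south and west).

-14.00, -80.00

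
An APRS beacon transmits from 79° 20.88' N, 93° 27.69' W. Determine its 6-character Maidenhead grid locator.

EQ39gi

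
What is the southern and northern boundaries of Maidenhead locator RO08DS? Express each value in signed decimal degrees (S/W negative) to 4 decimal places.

Field R=17, O=14: +17·20° lon, +14·10° lat → SW at lon 160°, lat 50°.
Square 0, 8: +0·2° lon, +8·1° lat → SW at lon 160°, lat 58°.
Subsquare d=3, s=18: +3·0.0833333° lon, +18·0.0416667° lat → SW at lon 160.25°, lat 58.75°.
Cell spans 0.0833333° lon × 0.0416667° lat.
south 58.7500, north 58.7917.

58.7500, 58.7917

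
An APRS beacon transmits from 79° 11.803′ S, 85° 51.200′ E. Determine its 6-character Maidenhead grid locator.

Shift to the Maidenhead origin (180°W, 90°S): lon 265.8533, lat 10.8033.
Field (20°×10°, letters A–R): lon ⌊265.8533/20⌋ = 13 → N; lat ⌊10.8033/10⌋ = 1 → B.
Square (2°×1°, digits 0–9): lon ⌊5.8533/2⌋ = 2; lat ⌊0.8033/1⌋ = 0.
Subsquare (5′×2.5′, letters a–x): lon ⌊1.8533/0.0833333⌋ = 22 → w; lat ⌊0.8033/0.0416667⌋ = 19 → t.

NB20wt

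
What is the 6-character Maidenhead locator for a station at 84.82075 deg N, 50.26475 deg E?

LR54dt

Shift to the Maidenhead origin (180°W, 90°S): lon 230.2647, lat 174.8208.
Field: 230.2647/20 → 11 → L, 174.8208/10 → 17 → R; chars LR.
Square: 10.2647/2 → 5, 4.8208/1 → 4; chars 54.
Subsquare: 0.2647/0.0833333 → 3 → d, 0.8208/0.0416667 → 19 → t; chars dt.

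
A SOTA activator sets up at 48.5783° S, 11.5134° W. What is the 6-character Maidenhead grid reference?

Add 180° to longitude and 90° to latitude: 168.4866, 41.4217.
Field: 168.4866/20 → 8 → I, 41.4217/10 → 4 → E; chars IE.
Square: 8.4866/2 → 4, 1.4217/1 → 1; chars 41.
Subsquare: 0.4866/0.0833333 → 5 → f, 0.4217/0.0416667 → 10 → k; chars fk.

IE41fk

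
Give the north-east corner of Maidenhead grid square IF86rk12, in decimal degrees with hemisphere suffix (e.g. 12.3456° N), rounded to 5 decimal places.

33.57083° S, 2.56667° W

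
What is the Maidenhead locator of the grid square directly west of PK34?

Longitude square 3; −1 → 2.
The latitude characters are unchanged.

PK24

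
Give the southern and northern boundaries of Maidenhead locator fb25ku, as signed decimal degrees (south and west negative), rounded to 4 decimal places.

-74.1667, -74.1250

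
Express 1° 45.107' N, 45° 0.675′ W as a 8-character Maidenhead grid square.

Add 180° to longitude and 90° to latitude: 134.98875, 91.75178.
Field: 134.98875/20 → 6 → G, 91.75178/10 → 9 → J; chars GJ.
Square: 14.98875/2 → 7, 1.75178/1 → 1; chars 71.
Subsquare: 0.98875/0.0833333 → 11 → l, 0.75178/0.0416667 → 18 → s; chars ls.
Extended square: 0.07208/0.00833333 → 8, 0.00178/0.00416667 → 0; chars 80.

GJ71ls80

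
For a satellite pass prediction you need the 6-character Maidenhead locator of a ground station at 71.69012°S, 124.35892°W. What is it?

Shift to the Maidenhead origin (180°W, 90°S): lon 55.6411, lat 18.3099.
Field: lon ⌊55.6411/20⌋ = 2 → C; lat ⌊18.3099/10⌋ = 1 → B.
Square: lon ⌊15.6411/2⌋ = 7; lat ⌊8.3099/1⌋ = 8.
Subsquare: lon ⌊1.6411/0.0833333⌋ = 19 → t; lat ⌊0.3099/0.0416667⌋ = 7 → h.

CB78th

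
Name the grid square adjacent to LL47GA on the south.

LL46gx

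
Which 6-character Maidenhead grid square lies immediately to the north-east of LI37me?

LI37nf

Longitude subsquare m = 12; +1 → 13 = n.
Latitude subsquare e = 4; +1 → 5 = f.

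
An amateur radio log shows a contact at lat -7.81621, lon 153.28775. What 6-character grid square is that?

QI62pe

Offset from 180°W / 90°S: lon 333.2877°, lat 82.1838°.
Field: 333.2877/20 → 16 → Q, 82.1838/10 → 8 → I; chars QI.
Square: 13.2877/2 → 6, 2.1838/1 → 2; chars 62.
Subsquare: 1.2877/0.0833333 → 15 → p, 0.1838/0.0416667 → 4 → e; chars pe.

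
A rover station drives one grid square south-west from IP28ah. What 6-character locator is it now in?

Longitude subsquare a = 0; −1 → -1, wraps to 23 = x, carry into square.
Longitude square 2; −1 → 1.
Latitude subsquare h = 7; −1 → 6 = g.

IP18xg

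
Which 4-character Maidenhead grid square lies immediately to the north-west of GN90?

Longitude square 9; −1 → 8.
Latitude square 0; +1 → 1.

GN81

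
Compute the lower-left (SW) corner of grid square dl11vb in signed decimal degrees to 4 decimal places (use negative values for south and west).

Field D=3, L=11: +3·20° lon, +11·10° lat → SW at lon -120°, lat 20°.
Square 1, 1: +1·2° lon, +1·1° lat → SW at lon -118°, lat 21°.
Subsquare v=21, b=1: +21·0.0833333° lon, +1·0.0416667° lat → SW at lon -116.25°, lat 21.0417°.
latitude 21.0417, longitude -116.2500.

21.0417, -116.2500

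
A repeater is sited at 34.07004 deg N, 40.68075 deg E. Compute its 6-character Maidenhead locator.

Add 180° to longitude and 90° to latitude: 220.6807, 124.0700.
Field: lon ⌊220.6807/20⌋ = 11 → L; lat ⌊124.0700/10⌋ = 12 → M.
Square: lon ⌊0.6807/2⌋ = 0; lat ⌊4.0700/1⌋ = 4.
Subsquare: lon ⌊0.6807/0.0833333⌋ = 8 → i; lat ⌊0.0700/0.0416667⌋ = 1 → b.

LM04ib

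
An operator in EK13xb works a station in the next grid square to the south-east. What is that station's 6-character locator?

Longitude subsquare x = 23; +1 → 24, wraps to 0 = a, carry into square.
Longitude square 1; +1 → 2.
Latitude subsquare b = 1; −1 → 0 = a.

EK23aa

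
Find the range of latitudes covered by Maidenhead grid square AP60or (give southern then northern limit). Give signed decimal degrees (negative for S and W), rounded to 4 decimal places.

60.7083, 60.7500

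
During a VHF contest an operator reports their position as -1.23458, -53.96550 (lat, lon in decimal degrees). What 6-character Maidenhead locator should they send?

GI38as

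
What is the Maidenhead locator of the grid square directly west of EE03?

DE93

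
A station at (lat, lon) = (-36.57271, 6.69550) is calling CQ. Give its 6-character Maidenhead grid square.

Add 180° to longitude and 90° to latitude: 186.6955, 53.4273.
Field: lon ⌊186.6955/20⌋ = 9 → J; lat ⌊53.4273/10⌋ = 5 → F.
Square: lon ⌊6.6955/2⌋ = 3; lat ⌊3.4273/1⌋ = 3.
Subsquare: lon ⌊0.6955/0.0833333⌋ = 8 → i; lat ⌊0.4273/0.0416667⌋ = 10 → k.

JF33ik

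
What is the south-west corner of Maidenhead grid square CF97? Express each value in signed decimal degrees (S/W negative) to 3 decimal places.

-33.000, -122.000

Field C=2, F=5: +2·20° lon, +5·10° lat → SW at lon -140°, lat -40°.
Square 9, 7: +9·2° lon, +7·1° lat → SW at lon -122°, lat -33°.
latitude -33.000, longitude -122.000.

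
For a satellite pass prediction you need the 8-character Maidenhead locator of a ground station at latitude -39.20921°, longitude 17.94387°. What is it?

JF80xs39

Add 180° to longitude and 90° to latitude: 197.94387, 50.79079.
Field: 197.94387/20 → 9 → J, 50.79079/10 → 5 → F; chars JF.
Square: 17.94387/2 → 8, 0.79079/1 → 0; chars 80.
Subsquare: 1.94387/0.0833333 → 23 → x, 0.79079/0.0416667 → 18 → s; chars xs.
Extended square: 0.02720/0.00833333 → 3, 0.04079/0.00416667 → 9; chars 39.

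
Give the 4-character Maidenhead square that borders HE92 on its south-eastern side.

IE01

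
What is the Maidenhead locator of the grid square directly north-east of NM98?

OM09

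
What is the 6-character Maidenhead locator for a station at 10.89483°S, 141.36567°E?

Shift to the Maidenhead origin (180°W, 90°S): lon 321.3657, lat 79.1052.
Field (20°×10°, letters A–R): lon ⌊321.3657/20⌋ = 16 → Q; lat ⌊79.1052/10⌋ = 7 → H.
Square (2°×1°, digits 0–9): lon ⌊1.3657/2⌋ = 0; lat ⌊9.1052/1⌋ = 9.
Subsquare (5′×2.5′, letters a–x): lon ⌊1.3657/0.0833333⌋ = 16 → q; lat ⌊0.1052/0.0416667⌋ = 2 → c.

QH09qc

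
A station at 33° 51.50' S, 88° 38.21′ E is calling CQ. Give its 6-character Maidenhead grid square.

Shift to the Maidenhead origin (180°W, 90°S): lon 268.6368, lat 56.1417.
Field: lon ⌊268.6368/20⌋ = 13 → N; lat ⌊56.1417/10⌋ = 5 → F.
Square: lon ⌊8.6368/2⌋ = 4; lat ⌊6.1417/1⌋ = 6.
Subsquare: lon ⌊0.6368/0.0833333⌋ = 7 → h; lat ⌊0.1417/0.0416667⌋ = 3 → d.

NF46hd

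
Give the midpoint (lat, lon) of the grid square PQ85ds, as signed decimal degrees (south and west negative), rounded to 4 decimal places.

75.7708, 136.2917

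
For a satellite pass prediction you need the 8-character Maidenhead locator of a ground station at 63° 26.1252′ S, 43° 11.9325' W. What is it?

Offset from 180°W / 90°S: lon 136.80113°, lat 26.56458°.
Field: 136.80113/20 → 6 → G, 26.56458/10 → 2 → C; chars GC.
Square: 16.80113/2 → 8, 6.56458/1 → 6; chars 86.
Subsquare: 0.80113/0.0833333 → 9 → j, 0.56458/0.0416667 → 13 → n; chars jn.
Extended square: 0.05113/0.00833333 → 6, 0.02291/0.00416667 → 5; chars 65.

GC86jn65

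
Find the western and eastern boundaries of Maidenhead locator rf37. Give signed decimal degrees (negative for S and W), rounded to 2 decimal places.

Field R=17, F=5: +17·20° lon, +5·10° lat → SW at lon 160°, lat -40°.
Square 3, 7: +3·2° lon, +7·1° lat → SW at lon 166°, lat -33°.
Cell spans 2° lon × 1° lat.
west 166.00, east 168.00.

166.00, 168.00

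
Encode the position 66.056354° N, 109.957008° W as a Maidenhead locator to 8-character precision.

Offset from 180°W / 90°S: lon 70.04299°, lat 156.05635°.
Field: 70.04299/20 → 3 → D, 156.05635/10 → 15 → P; chars DP.
Square: 10.04299/2 → 5, 6.05635/1 → 6; chars 56.
Subsquare: 0.04299/0.0833333 → 0 → a, 0.05635/0.0416667 → 1 → b; chars ab.
Extended square: 0.04299/0.00833333 → 5, 0.01469/0.00416667 → 3; chars 53.

DP56ab53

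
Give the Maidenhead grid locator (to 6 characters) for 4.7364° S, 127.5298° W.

Offset from 180°W / 90°S: lon 52.4702°, lat 85.2636°.
Field: 52.4702/20 → 2 → C, 85.2636/10 → 8 → I; chars CI.
Square: 12.4702/2 → 6, 5.2636/1 → 5; chars 65.
Subsquare: 0.4702/0.0833333 → 5 → f, 0.2636/0.0416667 → 6 → g; chars fg.

CI65fg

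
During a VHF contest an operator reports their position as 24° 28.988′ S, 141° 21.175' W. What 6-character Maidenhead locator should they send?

Shift to the Maidenhead origin (180°W, 90°S): lon 38.6471, lat 65.5169.
Field: 38.6471/20 → 1 → B, 65.5169/10 → 6 → G; chars BG.
Square: 18.6471/2 → 9, 5.5169/1 → 5; chars 95.
Subsquare: 0.6471/0.0833333 → 7 → h, 0.5169/0.0416667 → 12 → m; chars hm.

BG95hm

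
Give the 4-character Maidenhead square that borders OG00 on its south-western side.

NF99

Longitude square 0; −1 → -1, wraps to 9, carry into field.
Longitude field O = 14; −1 → 13 = N.
Latitude square 0; −1 → -1, wraps to 9, carry into field.
Latitude field G = 6; −1 → 5 = F.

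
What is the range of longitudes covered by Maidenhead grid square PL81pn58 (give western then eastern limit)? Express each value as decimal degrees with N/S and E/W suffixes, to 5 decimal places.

Field P=15, L=11: +15·20° lon, +11·10° lat → SW at lon 120°, lat 20°.
Square 8, 1: +8·2° lon, +1·1° lat → SW at lon 136°, lat 21°.
Subsquare p=15, n=13: +15·0.0833333° lon, +13·0.0416667° lat → SW at lon 137.25°, lat 21.5417°.
Extended square 5, 8: +5·0.00833333° lon, +8·0.00416667° lat → SW at lon 137.292°, lat 21.575°.
Cell spans 0.00833333° lon × 0.00416667° lat.
west 137.29167° E, east 137.30000° E.

137.29167° E, 137.30000° E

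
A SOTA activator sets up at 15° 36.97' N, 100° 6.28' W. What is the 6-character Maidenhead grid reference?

DK95wo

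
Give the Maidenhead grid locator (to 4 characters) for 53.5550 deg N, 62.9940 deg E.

MO13

Offset from 180°W / 90°S: lon 242.99°, lat 143.56°.
Field: 242.99/20 → 12 → M, 143.56/10 → 14 → O; chars MO.
Square: 2.99/2 → 1, 3.56/1 → 3; chars 13.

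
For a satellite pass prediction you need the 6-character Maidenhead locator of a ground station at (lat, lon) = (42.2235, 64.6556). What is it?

MN22hf

Offset from 180°W / 90°S: lon 244.6556°, lat 132.2235°.
Field: lon ⌊244.6556/20⌋ = 12 → M; lat ⌊132.2235/10⌋ = 13 → N.
Square: lon ⌊4.6556/2⌋ = 2; lat ⌊2.2235/1⌋ = 2.
Subsquare: lon ⌊0.6556/0.0833333⌋ = 7 → h; lat ⌊0.2235/0.0416667⌋ = 5 → f.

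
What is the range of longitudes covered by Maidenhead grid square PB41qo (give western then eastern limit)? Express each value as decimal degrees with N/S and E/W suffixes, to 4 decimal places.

129.3333° E, 129.4167° E

Field P=15, B=1: +15·20° lon, +1·10° lat → SW at lon 120°, lat -80°.
Square 4, 1: +4·2° lon, +1·1° lat → SW at lon 128°, lat -79°.
Subsquare q=16, o=14: +16·0.0833333° lon, +14·0.0416667° lat → SW at lon 129.333°, lat -78.4167°.
Cell spans 0.0833333° lon × 0.0416667° lat.
west 129.3333° E, east 129.4167° E.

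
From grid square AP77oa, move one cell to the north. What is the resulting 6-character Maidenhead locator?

AP77ob

Latitude subsquare a = 0; +1 → 1 = b.
The longitude characters are unchanged.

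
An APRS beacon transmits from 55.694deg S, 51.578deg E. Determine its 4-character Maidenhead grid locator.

Add 180° to longitude and 90° to latitude: 231.58, 34.31.
Field (20°×10°, letters A–R): lon ⌊231.58/20⌋ = 11 → L; lat ⌊34.31/10⌋ = 3 → D.
Square (2°×1°, digits 0–9): lon ⌊11.58/2⌋ = 5; lat ⌊4.31/1⌋ = 4.

LD54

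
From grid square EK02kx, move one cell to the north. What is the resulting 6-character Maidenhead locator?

EK03ka

Latitude subsquare x = 23; +1 → 24, wraps to 0 = a, carry into square.
Latitude square 2; +1 → 3.
The longitude characters are unchanged.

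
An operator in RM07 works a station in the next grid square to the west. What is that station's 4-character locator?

QM97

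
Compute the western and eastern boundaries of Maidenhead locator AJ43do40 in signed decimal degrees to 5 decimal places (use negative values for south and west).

Field A=0, J=9: +0·20° lon, +9·10° lat → SW at lon -180°, lat 0°.
Square 4, 3: +4·2° lon, +3·1° lat → SW at lon -172°, lat 3°.
Subsquare d=3, o=14: +3·0.0833333° lon, +14·0.0416667° lat → SW at lon -171.75°, lat 3.58333°.
Extended square 4, 0: +4·0.00833333° lon, +0·0.00416667° lat → SW at lon -171.717°, lat 3.58333°.
Cell spans 0.00833333° lon × 0.00416667° lat.
west -171.71667, east -171.70833.

-171.71667, -171.70833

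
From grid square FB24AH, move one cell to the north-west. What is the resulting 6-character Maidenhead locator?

Longitude subsquare a = 0; −1 → -1, wraps to 23 = x, carry into square.
Longitude square 2; −1 → 1.
Latitude subsquare h = 7; +1 → 8 = i.

FB14xi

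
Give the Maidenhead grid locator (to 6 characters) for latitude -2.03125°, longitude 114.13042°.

Shift to the Maidenhead origin (180°W, 90°S): lon 294.1304, lat 87.9688.
Field: lon ⌊294.1304/20⌋ = 14 → O; lat ⌊87.9688/10⌋ = 8 → I.
Square: lon ⌊14.1304/2⌋ = 7; lat ⌊7.9688/1⌋ = 7.
Subsquare: lon ⌊0.1304/0.0833333⌋ = 1 → b; lat ⌊0.9688/0.0416667⌋ = 23 → x.

OI77bx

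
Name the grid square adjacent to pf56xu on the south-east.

PF66at

Longitude subsquare x = 23; +1 → 24, wraps to 0 = a, carry into square.
Longitude square 5; +1 → 6.
Latitude subsquare u = 20; −1 → 19 = t.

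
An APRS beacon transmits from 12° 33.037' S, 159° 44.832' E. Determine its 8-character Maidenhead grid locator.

QH97uk97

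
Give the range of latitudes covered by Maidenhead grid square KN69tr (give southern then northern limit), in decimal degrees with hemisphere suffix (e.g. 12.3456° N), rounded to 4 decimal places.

49.7083° N, 49.7500° N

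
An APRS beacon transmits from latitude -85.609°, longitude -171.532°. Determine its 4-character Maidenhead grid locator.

AA44

Shift to the Maidenhead origin (180°W, 90°S): lon 8.47, lat 4.39.
Field: 8.47/20 → 0 → A, 4.39/10 → 0 → A; chars AA.
Square: 8.47/2 → 4, 4.39/1 → 4; chars 44.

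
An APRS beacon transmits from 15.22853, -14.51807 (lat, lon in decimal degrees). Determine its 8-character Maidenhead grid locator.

Offset from 180°W / 90°S: lon 165.48193°, lat 105.22853°.
Field (20°×10°, letters A–R): 165.48193/20 → 8 → I, 105.22853/10 → 10 → K; chars IK.
Square (2°×1°, digits 0–9): 5.48193/2 → 2, 5.22853/1 → 5; chars 25.
Subsquare (5′×2.5′, letters a–x): 1.48193/0.0833333 → 17 → r, 0.22853/0.0416667 → 5 → f; chars rf.
Extended square (30″×15″, digits 0–9): 0.06526/0.00833333 → 7, 0.02020/0.00416667 → 4; chars 74.

IK25rf74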